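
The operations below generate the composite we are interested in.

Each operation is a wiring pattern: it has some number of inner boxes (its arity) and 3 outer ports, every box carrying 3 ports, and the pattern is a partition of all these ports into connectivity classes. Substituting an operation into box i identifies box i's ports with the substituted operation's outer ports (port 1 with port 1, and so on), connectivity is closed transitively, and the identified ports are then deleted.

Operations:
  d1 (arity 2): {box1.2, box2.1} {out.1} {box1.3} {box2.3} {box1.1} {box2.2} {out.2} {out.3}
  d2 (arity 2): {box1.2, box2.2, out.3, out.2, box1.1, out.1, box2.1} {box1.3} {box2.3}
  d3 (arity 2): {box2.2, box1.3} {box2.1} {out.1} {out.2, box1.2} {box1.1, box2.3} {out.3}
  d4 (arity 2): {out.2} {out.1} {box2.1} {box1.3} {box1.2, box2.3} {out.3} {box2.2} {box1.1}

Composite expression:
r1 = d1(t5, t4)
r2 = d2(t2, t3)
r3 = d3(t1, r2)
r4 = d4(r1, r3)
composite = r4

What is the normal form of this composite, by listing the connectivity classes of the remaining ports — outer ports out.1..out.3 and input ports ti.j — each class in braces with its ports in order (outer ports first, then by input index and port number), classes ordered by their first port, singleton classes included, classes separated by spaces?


Substituting into d4 glues patterns; closure does the rest.
d1 over (t5, t4) gives {out.1} {out.2} {out.3} {t4.1, t5.2} {t4.2} {t4.3} {t5.1} {t5.3}, out.j being that stage's outer ports
d2 over (t2, t3) gives {out.1, out.2, out.3, t2.1, t2.2, t3.1, t3.2} {t2.3} {t3.3}, out.j being that stage's outer ports
d3 over (t1, t2, t3) gives {out.1} {out.2, t1.2} {out.3} {t1.1, t1.3, t2.1, t2.2, t3.1, t3.2} {t2.3} {t3.3}, out.j being that stage's outer ports
d4 over (t5, t4, t1, t2, t3) gives {out.1} {out.2} {out.3} {t1.1, t1.3, t2.1, t2.2, t3.1, t3.2} {t1.2} {t2.3} {t3.3} {t4.1, t5.2} {t4.2} {t4.3} {t5.1} {t5.3}, out.j being that stage's outer ports

{out.1} {out.2} {out.3} {t1.1, t1.3, t2.1, t2.2, t3.1, t3.2} {t1.2} {t2.3} {t3.3} {t4.1, t5.2} {t4.2} {t4.3} {t5.1} {t5.3}


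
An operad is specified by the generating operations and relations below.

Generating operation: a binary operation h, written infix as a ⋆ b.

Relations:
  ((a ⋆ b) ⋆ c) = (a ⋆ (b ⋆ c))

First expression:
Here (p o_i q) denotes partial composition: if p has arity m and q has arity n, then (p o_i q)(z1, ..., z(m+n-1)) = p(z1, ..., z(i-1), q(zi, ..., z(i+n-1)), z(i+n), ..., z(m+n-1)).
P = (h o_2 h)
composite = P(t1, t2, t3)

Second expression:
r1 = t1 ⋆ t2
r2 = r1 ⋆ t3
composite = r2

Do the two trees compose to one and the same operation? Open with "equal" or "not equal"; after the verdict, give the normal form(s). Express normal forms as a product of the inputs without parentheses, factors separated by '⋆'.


The first expression, normalized: t1 ⋆ t2 ⋆ t3
The second expression, normalized: t1 ⋆ t2 ⋆ t3
The forms coincide; equal.

equal: each reduces to t1 ⋆ t2 ⋆ t3


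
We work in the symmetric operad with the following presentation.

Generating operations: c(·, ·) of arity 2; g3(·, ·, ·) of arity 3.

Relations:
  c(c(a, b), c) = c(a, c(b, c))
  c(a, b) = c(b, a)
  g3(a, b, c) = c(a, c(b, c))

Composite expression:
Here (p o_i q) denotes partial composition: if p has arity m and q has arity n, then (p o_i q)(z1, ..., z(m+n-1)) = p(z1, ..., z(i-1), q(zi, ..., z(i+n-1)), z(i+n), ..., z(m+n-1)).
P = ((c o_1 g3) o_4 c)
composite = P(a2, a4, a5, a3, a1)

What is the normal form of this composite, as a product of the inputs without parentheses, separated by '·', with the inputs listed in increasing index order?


Shape and order are irrelevant to c; the a-input set decides.
g3(a2, a4, a5) reduces to a2 · a4 · a5
c(a3, a1) reduces to a3 · a1
c(g3(a2, a4, a5), c(a3, a1)) reduces to a2 · a4 · a5 · a3 · a1
sorting the factors by input index: a1 · a2 · a3 · a4 · a5

a1 · a2 · a3 · a4 · a5


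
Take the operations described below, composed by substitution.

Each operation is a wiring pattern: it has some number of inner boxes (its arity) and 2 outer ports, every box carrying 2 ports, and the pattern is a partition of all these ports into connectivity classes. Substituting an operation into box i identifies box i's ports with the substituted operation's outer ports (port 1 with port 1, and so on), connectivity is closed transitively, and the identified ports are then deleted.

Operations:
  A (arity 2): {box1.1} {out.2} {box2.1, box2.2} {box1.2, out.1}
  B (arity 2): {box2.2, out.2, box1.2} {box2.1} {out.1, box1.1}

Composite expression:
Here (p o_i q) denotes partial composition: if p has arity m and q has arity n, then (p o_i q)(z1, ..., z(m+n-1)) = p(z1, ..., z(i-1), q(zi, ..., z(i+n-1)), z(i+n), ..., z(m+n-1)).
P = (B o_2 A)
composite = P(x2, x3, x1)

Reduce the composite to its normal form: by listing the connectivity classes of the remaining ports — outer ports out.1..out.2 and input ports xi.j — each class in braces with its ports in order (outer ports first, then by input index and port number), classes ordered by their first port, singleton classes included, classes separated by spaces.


{out.1, x2.1} {out.2, x2.2} {x1.1, x1.2} {x3.1} {x3.2}

Reachability decides: close wires over B-identified ports.
through A, on inputs (x3, x1): {out.1, x3.2} {out.2} {x1.1, x1.2} {x3.1} (out.j = stage outer ports)
through B, on inputs (x2, x3, x1): {out.1, x2.1} {out.2, x2.2} {x1.1, x1.2} {x3.1} {x3.2} (out.j = stage outer ports)


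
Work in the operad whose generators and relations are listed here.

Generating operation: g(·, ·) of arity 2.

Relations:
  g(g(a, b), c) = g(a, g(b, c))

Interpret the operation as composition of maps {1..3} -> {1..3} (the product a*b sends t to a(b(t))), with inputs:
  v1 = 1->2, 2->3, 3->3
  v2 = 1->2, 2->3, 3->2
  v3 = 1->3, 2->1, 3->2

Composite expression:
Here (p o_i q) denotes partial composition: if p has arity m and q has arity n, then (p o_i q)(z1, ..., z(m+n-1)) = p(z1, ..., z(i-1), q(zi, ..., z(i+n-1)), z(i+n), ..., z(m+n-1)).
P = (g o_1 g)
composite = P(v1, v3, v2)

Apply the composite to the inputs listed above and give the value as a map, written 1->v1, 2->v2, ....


1->2, 2->3, 3->2

g(v1, v3) = 1->3, 2->2, 3->3
g(g(v1, v3), v2) = 1->2, 2->3, 3->2


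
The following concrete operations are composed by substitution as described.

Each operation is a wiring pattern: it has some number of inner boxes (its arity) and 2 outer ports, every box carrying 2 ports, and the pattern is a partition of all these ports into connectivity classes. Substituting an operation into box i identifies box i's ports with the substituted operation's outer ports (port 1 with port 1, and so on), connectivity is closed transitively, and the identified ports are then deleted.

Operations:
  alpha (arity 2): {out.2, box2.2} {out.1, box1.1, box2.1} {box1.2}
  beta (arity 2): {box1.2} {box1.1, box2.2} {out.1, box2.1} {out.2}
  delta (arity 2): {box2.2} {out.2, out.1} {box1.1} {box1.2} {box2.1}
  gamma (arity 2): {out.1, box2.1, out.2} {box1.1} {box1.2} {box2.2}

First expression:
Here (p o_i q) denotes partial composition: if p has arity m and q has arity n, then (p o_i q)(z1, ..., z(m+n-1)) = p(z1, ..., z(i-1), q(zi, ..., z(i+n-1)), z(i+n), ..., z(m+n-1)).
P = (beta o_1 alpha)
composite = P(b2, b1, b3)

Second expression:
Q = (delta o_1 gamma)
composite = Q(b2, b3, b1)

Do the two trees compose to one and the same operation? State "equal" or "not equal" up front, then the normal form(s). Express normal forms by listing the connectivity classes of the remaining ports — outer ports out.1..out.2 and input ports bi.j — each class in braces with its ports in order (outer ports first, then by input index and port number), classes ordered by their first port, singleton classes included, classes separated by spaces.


not equal — first {out.1, b3.1} {out.2} {b1.1, b2.1, b3.2} {b1.2} {b2.2}, second {out.1, out.2} {b1.1} {b1.2} {b2.1} {b2.2} {b3.1} {b3.2}

In normal form, the first expression is {out.1, b3.1} {out.2} {b1.1, b2.1, b3.2} {b1.2} {b2.2}
In normal form, the second expression is {out.1, out.2} {b1.1} {b1.2} {b2.1} {b2.2} {b3.1} {b3.2}
They disagree, so not equal.


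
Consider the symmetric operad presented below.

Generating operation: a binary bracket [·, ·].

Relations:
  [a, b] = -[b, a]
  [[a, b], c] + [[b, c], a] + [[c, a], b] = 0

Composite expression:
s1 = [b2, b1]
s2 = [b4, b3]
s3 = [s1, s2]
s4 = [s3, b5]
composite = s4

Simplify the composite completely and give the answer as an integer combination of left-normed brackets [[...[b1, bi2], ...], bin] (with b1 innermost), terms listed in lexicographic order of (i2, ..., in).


Left-normed coefficients sit on the b1-initial expansion words.
Composite bracket: [[[b2, b1], [b4, b3]], b5]
The bracket unfolds into 16 signed words via [a, b] = ab - ba (2^4 = 16).
The b1-initial words carry the normal form:
  from b1b2b3b4b5, sign +1: term +[[[[b1, b2], b3], b4], b5]
  from b1b2b4b3b5, sign -1: term -[[[[b1, b2], b4], b3], b5]

[[[[b1, b2], b3], b4], b5] - [[[[b1, b2], b4], b3], b5]


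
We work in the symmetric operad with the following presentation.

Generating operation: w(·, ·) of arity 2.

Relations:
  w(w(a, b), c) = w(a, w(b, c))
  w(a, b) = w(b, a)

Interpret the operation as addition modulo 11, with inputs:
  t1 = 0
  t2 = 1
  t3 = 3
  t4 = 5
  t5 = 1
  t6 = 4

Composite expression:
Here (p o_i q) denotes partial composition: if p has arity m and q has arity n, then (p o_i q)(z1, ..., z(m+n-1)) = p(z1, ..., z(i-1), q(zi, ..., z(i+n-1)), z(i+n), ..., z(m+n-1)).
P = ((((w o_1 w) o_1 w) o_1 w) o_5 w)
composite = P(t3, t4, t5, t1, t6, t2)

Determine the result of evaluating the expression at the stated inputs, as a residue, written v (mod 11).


3 (mod 11)

w(t3, t4) = 8
w(w(t3, t4), t5) = 9
w(w(w(t3, t4), t5), t1) = 9
w(t6, t2) = 5
w(w(w(w(t3, t4), t5), t1), w(t6, t2)) = 3


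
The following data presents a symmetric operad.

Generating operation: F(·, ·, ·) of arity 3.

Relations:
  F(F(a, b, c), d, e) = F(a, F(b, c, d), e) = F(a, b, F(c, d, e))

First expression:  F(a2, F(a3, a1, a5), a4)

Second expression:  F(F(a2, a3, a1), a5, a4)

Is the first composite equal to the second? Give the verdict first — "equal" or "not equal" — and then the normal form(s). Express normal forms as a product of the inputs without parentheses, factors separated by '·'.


equal; the common form is a2 · a3 · a1 · a5 · a4

The first expression, normalized: a2 · a3 · a1 · a5 · a4
The second expression, normalized: a2 · a3 · a1 · a5 · a4
The normal forms match — equal.


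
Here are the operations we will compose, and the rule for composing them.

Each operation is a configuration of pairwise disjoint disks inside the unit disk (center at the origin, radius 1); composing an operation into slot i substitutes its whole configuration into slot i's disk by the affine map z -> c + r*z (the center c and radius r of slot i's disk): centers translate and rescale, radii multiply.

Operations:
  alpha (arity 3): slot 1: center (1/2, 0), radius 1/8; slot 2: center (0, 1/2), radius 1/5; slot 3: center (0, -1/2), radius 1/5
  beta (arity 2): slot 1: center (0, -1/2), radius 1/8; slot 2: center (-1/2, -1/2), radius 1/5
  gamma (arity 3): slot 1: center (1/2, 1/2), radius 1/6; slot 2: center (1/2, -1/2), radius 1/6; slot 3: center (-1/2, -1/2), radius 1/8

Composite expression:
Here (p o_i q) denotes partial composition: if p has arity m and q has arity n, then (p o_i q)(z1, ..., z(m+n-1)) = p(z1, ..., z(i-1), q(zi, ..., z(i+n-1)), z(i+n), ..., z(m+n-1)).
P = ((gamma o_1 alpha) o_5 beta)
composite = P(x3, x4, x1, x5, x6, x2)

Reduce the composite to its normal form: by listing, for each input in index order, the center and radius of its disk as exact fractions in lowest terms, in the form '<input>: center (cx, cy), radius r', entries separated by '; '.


x1: center (1/2, 5/12), radius 1/30; x2: center (-9/16, -9/16), radius 1/40; x3: center (7/12, 1/2), radius 1/48; x4: center (1/2, 7/12), radius 1/30; x5: center (1/2, -1/2), radius 1/6; x6: center (-1/2, -9/16), radius 1/64

Only the slot chain above each x matters under gamma; compose those maps.
x3 passes through 2 substitutions, ending at center (7/12, 1/2), radius 1/48
x4 passes through 2 substitutions, ending at center (1/2, 7/12), radius 1/30
x1 passes through 2 substitutions, ending at center (1/2, 5/12), radius 1/30
x5 passes through 1 substitution, ending at center (1/2, -1/2), radius 1/6
x6 passes through 2 substitutions, ending at center (-1/2, -9/16), radius 1/64
x2 passes through 2 substitutions, ending at center (-9/16, -9/16), radius 1/40


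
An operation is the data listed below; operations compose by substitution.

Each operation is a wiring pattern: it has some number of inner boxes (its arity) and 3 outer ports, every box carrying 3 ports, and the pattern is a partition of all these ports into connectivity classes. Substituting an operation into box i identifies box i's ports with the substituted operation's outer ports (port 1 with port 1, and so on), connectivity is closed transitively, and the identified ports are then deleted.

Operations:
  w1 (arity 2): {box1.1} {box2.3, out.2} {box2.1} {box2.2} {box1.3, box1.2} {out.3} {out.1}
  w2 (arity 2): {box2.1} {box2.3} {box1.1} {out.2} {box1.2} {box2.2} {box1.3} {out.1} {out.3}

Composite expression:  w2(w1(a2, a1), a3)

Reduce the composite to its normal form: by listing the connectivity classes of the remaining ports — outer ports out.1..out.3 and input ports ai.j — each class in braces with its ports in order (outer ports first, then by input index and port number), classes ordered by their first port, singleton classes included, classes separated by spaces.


{out.1} {out.2} {out.3} {a1.1} {a1.2} {a1.3} {a2.1} {a2.2, a2.3} {a3.1} {a3.2} {a3.3}

Connectivity passes through glued w2-boundaries; trace each wire chain.
w1 over (a2, a1) gives {out.1} {out.2, a1.3} {out.3} {a1.1} {a1.2} {a2.1} {a2.2, a2.3}, out.j being that stage's outer ports
w2 over (a2, a1, a3) gives {out.1} {out.2} {out.3} {a1.1} {a1.2} {a1.3} {a2.1} {a2.2, a2.3} {a3.1} {a3.2} {a3.3}, out.j being that stage's outer ports


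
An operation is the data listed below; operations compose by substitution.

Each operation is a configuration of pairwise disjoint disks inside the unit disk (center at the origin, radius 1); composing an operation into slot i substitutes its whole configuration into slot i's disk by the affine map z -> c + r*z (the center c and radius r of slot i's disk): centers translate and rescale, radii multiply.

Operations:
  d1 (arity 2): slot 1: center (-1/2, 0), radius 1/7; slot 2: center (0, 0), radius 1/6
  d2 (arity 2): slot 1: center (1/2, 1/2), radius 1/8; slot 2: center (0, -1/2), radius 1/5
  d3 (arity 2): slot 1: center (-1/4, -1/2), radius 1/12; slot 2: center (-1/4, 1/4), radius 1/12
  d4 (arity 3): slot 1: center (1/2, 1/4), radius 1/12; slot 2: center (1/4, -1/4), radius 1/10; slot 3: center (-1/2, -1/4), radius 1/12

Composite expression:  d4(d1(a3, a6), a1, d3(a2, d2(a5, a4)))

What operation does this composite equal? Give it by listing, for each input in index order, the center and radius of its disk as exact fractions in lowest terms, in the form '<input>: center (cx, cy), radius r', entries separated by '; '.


Follow each a-input down from d4: c' goes to c + r*c', radius to r*r'.
a3 passes through 2 substitutions, ending at center (11/24, 1/4), radius 1/84
a6 passes through 2 substitutions, ending at center (1/2, 1/4), radius 1/72
a1 passes through 1 substitution, ending at center (1/4, -1/4), radius 1/10
a2 passes through 2 substitutions, ending at center (-25/48, -7/24), radius 1/144
a5 passes through 3 substitutions, ending at center (-149/288, -65/288), radius 1/1152
a4 passes through 3 substitutions, ending at center (-25/48, -67/288), radius 1/720

a1: center (1/4, -1/4), radius 1/10; a2: center (-25/48, -7/24), radius 1/144; a3: center (11/24, 1/4), radius 1/84; a4: center (-25/48, -67/288), radius 1/720; a5: center (-149/288, -65/288), radius 1/1152; a6: center (1/2, 1/4), radius 1/72


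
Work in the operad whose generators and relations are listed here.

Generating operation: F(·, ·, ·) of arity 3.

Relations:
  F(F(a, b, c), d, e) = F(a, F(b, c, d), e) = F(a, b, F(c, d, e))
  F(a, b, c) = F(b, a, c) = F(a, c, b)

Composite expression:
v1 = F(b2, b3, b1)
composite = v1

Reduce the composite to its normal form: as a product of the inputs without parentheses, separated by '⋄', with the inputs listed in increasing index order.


Both nesting and order wash out for F; what remains is which b's occur.
F(b2, b3, b1) linearizes to b2 ⋄ b3 ⋄ b1
putting the inputs in ascending order: b1 ⋄ b2 ⋄ b3

b1 ⋄ b2 ⋄ b3


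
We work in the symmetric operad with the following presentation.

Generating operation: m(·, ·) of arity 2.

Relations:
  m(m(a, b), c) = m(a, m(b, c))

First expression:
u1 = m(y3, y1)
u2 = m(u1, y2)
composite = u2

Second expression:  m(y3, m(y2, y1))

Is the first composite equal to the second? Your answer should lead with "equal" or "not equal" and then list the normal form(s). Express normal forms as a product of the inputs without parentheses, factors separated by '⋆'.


The first expression, normalized: y3 ⋆ y1 ⋆ y2
The second expression, normalized: y3 ⋆ y2 ⋆ y1
No match — not equal.

not equal: they reduce to y3 ⋆ y1 ⋆ y2 and y3 ⋆ y2 ⋆ y1


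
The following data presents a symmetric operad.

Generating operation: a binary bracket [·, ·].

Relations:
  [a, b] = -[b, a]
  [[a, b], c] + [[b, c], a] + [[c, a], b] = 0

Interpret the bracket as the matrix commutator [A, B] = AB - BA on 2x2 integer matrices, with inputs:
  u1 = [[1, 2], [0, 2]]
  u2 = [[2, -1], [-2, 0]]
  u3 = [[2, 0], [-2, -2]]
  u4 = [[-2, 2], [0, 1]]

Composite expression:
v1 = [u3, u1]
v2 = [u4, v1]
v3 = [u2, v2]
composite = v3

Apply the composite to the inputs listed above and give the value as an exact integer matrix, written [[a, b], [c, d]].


[[-86, -72], [-28, 86]]

[u3, u1] = [[4, 8], [2, -4]]
[u4, [u3, u1]] = [[4, -40], [6, -4]]
[u2, [u4, [u3, u1]]] = [[-86, -72], [-28, 86]]


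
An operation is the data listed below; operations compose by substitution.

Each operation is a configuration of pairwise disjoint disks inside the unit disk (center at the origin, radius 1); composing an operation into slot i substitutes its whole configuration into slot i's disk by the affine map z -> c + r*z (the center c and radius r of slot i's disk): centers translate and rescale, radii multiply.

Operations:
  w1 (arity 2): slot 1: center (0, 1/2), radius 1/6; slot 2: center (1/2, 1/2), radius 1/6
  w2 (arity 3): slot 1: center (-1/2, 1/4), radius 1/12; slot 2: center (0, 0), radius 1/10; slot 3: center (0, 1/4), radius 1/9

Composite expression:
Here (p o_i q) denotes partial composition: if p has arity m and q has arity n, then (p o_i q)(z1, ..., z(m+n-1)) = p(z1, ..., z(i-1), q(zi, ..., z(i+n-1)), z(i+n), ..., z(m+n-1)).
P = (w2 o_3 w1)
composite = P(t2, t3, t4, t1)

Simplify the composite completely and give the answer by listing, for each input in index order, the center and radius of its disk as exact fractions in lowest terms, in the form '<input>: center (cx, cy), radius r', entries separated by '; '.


Nesting under w2 composes maps z -> c + r*z down each t-path.
for t2, the 1-step affine chain lands on center (-1/2, 1/4), radius 1/12
for t3, the 1-step affine chain lands on center (0, 0), radius 1/10
for t4, the 2-step affine chain lands on center (0, 11/36), radius 1/54
for t1, the 2-step affine chain lands on center (1/18, 11/36), radius 1/54

t1: center (1/18, 11/36), radius 1/54; t2: center (-1/2, 1/4), radius 1/12; t3: center (0, 0), radius 1/10; t4: center (0, 11/36), radius 1/54


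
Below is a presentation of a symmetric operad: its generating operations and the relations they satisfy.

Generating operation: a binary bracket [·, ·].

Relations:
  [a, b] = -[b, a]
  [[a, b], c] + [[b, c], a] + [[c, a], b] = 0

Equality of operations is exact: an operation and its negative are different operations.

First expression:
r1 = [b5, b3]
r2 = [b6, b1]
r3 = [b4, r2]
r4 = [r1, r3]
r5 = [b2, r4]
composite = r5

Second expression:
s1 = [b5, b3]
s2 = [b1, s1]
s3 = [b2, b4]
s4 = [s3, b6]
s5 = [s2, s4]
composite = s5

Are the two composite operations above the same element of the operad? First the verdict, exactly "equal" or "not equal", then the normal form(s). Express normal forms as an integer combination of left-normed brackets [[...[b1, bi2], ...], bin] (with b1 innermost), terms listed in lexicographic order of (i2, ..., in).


not equal — first -[[[[[b1, b6], b4], b3], b5], b2] + [[[[[b1, b6], b4], b5], b3], b2], second -[[[[[b1, b3], b5], b2], b4], b6] + [[[[[b1, b3], b5], b4], b2], b6] + [[[[[b1, b3], b5], b6], b2], b4] - [[[[[b1, b3], b5], b6], b4], b2] + [[[[[b1, b5], b3], b2], b4], b6] - [[[[[b1, b5], b3], b4], b2], b6] - [[[[[b1, b5], b3], b6], b2], b4] + [[[[[b1, b5], b3], b6], b4], b2]

Reducing the first expression gives -[[[[[b1, b6], b4], b3], b5], b2] + [[[[[b1, b6], b4], b5], b3], b2]
Reducing the second expression gives -[[[[[b1, b3], b5], b2], b4], b6] + [[[[[b1, b3], b5], b4], b2], b6] + [[[[[b1, b3], b5], b6], b2], b4] - [[[[[b1, b3], b5], b6], b4], b2] + [[[[[b1, b5], b3], b2], b4], b6] - [[[[[b1, b5], b3], b4], b2], b6] - [[[[[b1, b5], b3], b6], b2], b4] + [[[[[b1, b5], b3], b6], b4], b2]
Distinct normal forms: not equal.


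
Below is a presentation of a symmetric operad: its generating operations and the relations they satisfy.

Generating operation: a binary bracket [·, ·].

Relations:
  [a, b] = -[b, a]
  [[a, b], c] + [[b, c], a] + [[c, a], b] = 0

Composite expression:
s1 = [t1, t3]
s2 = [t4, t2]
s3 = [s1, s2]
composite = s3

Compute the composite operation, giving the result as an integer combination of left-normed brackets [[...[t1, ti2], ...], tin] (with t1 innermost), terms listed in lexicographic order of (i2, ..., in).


-[[[t1, t3], t2], t4] + [[[t1, t3], t4], t2]

Left-normed coefficients sit on the t1-initial expansion words.
Composite bracket: [[t1, t3], [t4, t2]]
Applying ab - ba throughout gives 8 signed words (2^3 = 8).
Only words starting with t1 matter:
  the word t1t3t2t4 carries sign -1 and contributes -[[[t1, t3], t2], t4]
  the word t1t3t4t2 carries sign +1 and contributes +[[[t1, t3], t4], t2]


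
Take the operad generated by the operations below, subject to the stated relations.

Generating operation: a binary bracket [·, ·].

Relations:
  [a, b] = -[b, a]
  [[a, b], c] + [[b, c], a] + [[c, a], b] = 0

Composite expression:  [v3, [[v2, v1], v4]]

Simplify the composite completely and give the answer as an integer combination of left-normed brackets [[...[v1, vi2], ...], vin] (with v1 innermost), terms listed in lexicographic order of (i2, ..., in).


In the tensor algebra, words opening v1 carry the v1-anchored form.
Composite bracket: [v3, [[v2, v1], v4]]
Under [a, b] = ab - ba we get 8 signed associative words (2^3 = 8).
Only words starting with v1 matter:
  sign of v1v2v4v3 is +1, so it contributes +[[[v1, v2], v4], v3]

[[[v1, v2], v4], v3]


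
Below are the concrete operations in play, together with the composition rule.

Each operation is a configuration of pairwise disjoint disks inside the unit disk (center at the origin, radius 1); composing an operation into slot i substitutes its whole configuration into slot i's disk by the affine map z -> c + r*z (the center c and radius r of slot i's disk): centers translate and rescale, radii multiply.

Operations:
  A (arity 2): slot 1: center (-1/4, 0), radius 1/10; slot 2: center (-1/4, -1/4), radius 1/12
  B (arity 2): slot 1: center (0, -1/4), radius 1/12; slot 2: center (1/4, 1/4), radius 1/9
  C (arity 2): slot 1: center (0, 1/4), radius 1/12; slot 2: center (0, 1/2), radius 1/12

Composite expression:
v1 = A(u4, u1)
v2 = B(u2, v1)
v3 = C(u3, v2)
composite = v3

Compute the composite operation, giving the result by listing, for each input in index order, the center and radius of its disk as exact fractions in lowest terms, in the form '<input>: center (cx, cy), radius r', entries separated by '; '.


u1: center (1/54, 14/27), radius 1/1296; u2: center (0, 23/48), radius 1/144; u3: center (0, 1/4), radius 1/12; u4: center (1/54, 25/48), radius 1/1080

Only the slot chain above each u matters under C; compose those maps.
for u3, the 1-step affine chain lands on center (0, 1/4), radius 1/12
for u2, the 2-step affine chain lands on center (0, 23/48), radius 1/144
for u4, the 3-step affine chain lands on center (1/54, 25/48), radius 1/1080
for u1, the 3-step affine chain lands on center (1/54, 14/27), radius 1/1296


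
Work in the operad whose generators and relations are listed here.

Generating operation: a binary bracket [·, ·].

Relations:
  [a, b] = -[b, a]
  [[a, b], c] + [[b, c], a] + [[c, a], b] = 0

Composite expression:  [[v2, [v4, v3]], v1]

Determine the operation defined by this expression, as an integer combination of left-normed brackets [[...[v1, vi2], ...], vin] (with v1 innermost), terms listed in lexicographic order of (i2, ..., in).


[[[v1, v2], v3], v4] - [[[v1, v2], v4], v3] - [[[v1, v3], v4], v2] + [[[v1, v4], v3], v2]

Antisymmetry and Jacobi reduce to v1-anchored left-normed brackets.
Composite bracket: [[v2, [v4, v3]], v1]
Each bracket splits as ab - ba, giving 8 signed words (2^3 = 8).
The v1-initial words carry the normal form:
  sign of v1v2v3v4 is +1, so it contributes +[[[v1, v2], v3], v4]
  sign of v1v2v4v3 is -1, so it contributes -[[[v1, v2], v4], v3]
  sign of v1v3v4v2 is -1, so it contributes -[[[v1, v3], v4], v2]
  sign of v1v4v3v2 is +1, so it contributes +[[[v1, v4], v3], v2]


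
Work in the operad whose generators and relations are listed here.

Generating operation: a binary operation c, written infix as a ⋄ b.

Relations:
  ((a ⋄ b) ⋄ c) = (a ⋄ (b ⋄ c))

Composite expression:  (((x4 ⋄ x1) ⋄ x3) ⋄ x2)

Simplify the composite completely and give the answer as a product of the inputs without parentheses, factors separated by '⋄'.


Under associativity of c, the answer is the x's in reading order.
(x4 ⋄ x1) spells out as x4 ⋄ x1
((x4 ⋄ x1) ⋄ x3) spells out as x4 ⋄ x1 ⋄ x3
(((x4 ⋄ x1) ⋄ x3) ⋄ x2) spells out as x4 ⋄ x1 ⋄ x3 ⋄ x2

x4 ⋄ x1 ⋄ x3 ⋄ x2


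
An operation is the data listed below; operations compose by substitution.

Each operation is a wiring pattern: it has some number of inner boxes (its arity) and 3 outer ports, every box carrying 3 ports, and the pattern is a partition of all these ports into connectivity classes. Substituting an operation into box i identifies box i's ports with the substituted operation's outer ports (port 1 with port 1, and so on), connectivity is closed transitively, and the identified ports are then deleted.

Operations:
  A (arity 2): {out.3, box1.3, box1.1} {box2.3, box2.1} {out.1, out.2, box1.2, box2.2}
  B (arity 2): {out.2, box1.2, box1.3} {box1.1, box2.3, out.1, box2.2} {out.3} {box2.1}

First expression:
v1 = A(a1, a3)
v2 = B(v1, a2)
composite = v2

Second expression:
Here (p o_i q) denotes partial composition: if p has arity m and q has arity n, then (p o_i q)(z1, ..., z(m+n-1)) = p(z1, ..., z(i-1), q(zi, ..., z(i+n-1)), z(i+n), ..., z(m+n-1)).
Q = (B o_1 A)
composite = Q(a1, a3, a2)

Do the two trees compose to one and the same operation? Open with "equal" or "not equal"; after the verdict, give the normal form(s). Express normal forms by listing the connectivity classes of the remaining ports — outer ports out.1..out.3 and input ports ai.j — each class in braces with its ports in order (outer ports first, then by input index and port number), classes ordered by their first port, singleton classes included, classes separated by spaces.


equal: each reduces to {out.1, out.2, a1.1, a1.2, a1.3, a2.2, a2.3, a3.2} {out.3} {a2.1} {a3.1, a3.3}

The first expression, normalized: {out.1, out.2, a1.1, a1.2, a1.3, a2.2, a2.3, a3.2} {out.3} {a2.1} {a3.1, a3.3}
The second expression, normalized: {out.1, out.2, a1.1, a1.2, a1.3, a2.2, a2.3, a3.2} {out.3} {a2.1} {a3.1, a3.3}
Identical normal forms: equal.


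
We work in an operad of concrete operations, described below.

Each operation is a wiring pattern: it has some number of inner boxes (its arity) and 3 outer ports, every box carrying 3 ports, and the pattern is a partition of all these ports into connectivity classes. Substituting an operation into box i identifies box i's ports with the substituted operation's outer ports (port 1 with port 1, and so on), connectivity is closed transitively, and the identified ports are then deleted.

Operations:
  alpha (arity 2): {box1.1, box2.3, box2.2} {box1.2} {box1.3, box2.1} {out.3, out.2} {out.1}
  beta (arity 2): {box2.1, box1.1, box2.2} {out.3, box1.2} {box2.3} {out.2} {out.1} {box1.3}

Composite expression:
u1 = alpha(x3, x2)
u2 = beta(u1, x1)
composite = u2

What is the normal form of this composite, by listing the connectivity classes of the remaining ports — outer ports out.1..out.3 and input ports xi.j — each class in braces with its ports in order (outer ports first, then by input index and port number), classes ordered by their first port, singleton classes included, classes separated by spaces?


{out.1} {out.2} {out.3} {x1.1, x1.2} {x1.3} {x2.1, x3.3} {x2.2, x2.3, x3.1} {x3.2}

Reachability decides: close wires over beta-identified ports.
alpha over (x3, x2) gives {out.1} {out.2, out.3} {x2.1, x3.3} {x2.2, x2.3, x3.1} {x3.2}, out.j being that stage's outer ports
beta over (x3, x2, x1) gives {out.1} {out.2} {out.3} {x1.1, x1.2} {x1.3} {x2.1, x3.3} {x2.2, x2.3, x3.1} {x3.2}, out.j being that stage's outer ports


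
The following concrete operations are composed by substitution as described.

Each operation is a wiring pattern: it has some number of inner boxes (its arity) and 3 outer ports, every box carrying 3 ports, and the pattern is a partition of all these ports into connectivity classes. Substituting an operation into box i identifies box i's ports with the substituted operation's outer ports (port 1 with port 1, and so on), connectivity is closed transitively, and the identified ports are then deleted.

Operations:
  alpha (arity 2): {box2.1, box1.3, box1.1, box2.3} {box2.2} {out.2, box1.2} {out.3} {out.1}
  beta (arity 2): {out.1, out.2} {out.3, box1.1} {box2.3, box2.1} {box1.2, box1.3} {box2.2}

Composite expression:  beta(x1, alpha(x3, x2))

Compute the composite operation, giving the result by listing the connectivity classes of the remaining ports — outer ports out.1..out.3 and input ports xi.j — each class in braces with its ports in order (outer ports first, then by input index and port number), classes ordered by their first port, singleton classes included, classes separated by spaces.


{out.1, out.2} {out.3, x1.1} {x1.2, x1.3} {x2.1, x2.3, x3.1, x3.3} {x2.2} {x3.2}


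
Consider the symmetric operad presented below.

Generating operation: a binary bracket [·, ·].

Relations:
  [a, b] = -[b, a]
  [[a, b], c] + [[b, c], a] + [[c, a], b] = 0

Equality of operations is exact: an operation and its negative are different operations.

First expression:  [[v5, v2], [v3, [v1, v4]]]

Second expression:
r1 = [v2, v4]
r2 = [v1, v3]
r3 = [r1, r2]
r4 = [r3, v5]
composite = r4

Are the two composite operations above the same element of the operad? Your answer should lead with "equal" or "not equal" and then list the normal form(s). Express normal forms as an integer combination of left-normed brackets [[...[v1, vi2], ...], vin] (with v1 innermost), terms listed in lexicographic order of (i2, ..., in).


not equal; the first gives -[[[[v1, v4], v3], v2], v5] + [[[[v1, v4], v3], v5], v2] and the second -[[[[v1, v3], v2], v4], v5] + [[[[v1, v3], v4], v2], v5]


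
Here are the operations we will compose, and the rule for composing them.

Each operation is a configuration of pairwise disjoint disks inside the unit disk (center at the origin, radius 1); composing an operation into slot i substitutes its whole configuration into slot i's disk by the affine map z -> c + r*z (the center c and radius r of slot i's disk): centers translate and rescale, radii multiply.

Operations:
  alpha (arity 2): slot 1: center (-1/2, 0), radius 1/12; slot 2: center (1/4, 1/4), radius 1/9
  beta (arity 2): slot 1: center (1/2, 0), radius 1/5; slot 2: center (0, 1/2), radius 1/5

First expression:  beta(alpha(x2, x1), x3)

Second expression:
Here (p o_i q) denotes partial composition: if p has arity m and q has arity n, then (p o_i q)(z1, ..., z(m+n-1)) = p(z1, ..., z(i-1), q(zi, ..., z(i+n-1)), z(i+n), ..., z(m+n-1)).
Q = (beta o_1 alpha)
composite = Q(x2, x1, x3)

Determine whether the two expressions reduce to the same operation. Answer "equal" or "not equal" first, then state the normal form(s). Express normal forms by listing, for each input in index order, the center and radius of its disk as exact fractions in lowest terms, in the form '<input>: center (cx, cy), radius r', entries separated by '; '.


equal: each reduces to x1: center (11/20, 1/20), radius 1/45; x2: center (2/5, 0), radius 1/60; x3: center (0, 1/2), radius 1/5

Normal form of the first expression: x1: center (11/20, 1/20), radius 1/45; x2: center (2/5, 0), radius 1/60; x3: center (0, 1/2), radius 1/5
Normal form of the second expression: x1: center (11/20, 1/20), radius 1/45; x2: center (2/5, 0), radius 1/60; x3: center (0, 1/2), radius 1/5
The normal forms match — equal.


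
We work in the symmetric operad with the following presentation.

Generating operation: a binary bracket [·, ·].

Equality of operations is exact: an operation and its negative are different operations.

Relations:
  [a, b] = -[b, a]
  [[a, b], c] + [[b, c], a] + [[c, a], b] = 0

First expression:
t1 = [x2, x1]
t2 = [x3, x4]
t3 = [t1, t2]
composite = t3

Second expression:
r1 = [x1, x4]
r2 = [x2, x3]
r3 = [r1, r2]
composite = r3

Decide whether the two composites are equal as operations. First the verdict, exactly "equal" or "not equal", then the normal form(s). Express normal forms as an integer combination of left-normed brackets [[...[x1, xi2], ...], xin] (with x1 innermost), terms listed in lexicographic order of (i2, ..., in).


The first expression, normalized: -[[[x1, x2], x3], x4] + [[[x1, x2], x4], x3]
The second expression, normalized: [[[x1, x4], x2], x3] - [[[x1, x4], x3], x2]
The forms do not match — not equal.

not equal — first -[[[x1, x2], x3], x4] + [[[x1, x2], x4], x3], second [[[x1, x4], x2], x3] - [[[x1, x4], x3], x2]


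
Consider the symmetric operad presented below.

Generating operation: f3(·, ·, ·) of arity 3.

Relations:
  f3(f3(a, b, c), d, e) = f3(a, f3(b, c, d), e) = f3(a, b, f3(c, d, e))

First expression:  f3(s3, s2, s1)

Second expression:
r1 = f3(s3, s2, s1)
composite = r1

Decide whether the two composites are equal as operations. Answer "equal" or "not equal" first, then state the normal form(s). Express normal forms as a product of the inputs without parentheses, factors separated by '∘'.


equal — both sides give s3 ∘ s2 ∘ s1

The first expression, normalized: s3 ∘ s2 ∘ s1
The second expression, normalized: s3 ∘ s2 ∘ s1
Identical normal forms: equal.


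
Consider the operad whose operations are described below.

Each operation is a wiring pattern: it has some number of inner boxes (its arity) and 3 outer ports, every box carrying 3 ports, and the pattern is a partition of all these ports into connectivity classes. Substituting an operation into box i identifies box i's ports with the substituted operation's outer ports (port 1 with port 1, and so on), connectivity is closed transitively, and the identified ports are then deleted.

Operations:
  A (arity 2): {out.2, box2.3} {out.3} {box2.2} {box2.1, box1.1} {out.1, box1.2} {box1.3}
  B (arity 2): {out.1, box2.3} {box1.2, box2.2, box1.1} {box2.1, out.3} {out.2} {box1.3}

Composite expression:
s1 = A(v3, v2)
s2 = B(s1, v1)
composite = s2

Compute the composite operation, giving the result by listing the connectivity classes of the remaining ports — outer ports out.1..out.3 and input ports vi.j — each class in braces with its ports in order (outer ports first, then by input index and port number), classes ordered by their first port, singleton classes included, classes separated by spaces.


{out.1, v1.3} {out.2} {out.3, v1.1} {v1.2, v2.3, v3.2} {v2.1, v3.1} {v2.2} {v3.3}

Reachability decides: close wires over B-identified ports.
through A, on inputs (v3, v2): {out.1, v3.2} {out.2, v2.3} {out.3} {v2.1, v3.1} {v2.2} {v3.3} (out.j = stage outer ports)
through B, on inputs (v3, v2, v1): {out.1, v1.3} {out.2} {out.3, v1.1} {v1.2, v2.3, v3.2} {v2.1, v3.1} {v2.2} {v3.3} (out.j = stage outer ports)


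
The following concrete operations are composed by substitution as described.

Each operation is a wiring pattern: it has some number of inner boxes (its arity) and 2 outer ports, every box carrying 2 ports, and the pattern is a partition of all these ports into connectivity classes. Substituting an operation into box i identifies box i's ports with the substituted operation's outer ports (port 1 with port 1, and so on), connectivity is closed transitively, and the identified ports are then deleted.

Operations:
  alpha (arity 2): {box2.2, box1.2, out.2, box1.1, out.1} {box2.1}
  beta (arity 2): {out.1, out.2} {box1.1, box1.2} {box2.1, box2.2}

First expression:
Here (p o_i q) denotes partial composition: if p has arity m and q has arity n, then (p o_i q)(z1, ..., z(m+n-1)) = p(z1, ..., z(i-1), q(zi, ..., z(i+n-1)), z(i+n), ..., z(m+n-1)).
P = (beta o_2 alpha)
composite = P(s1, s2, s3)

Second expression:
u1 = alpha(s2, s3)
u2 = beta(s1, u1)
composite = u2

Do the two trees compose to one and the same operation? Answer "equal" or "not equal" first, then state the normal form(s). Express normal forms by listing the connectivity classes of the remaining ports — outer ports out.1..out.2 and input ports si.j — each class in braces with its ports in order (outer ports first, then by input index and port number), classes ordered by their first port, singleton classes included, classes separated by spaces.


equal: each reduces to {out.1, out.2} {s1.1, s1.2} {s2.1, s2.2, s3.2} {s3.1}

The first composite normalizes to {out.1, out.2} {s1.1, s1.2} {s2.1, s2.2, s3.2} {s3.1}
The second composite normalizes to {out.1, out.2} {s1.1, s1.2} {s2.1, s2.2, s3.2} {s3.1}
The normal forms match — equal.


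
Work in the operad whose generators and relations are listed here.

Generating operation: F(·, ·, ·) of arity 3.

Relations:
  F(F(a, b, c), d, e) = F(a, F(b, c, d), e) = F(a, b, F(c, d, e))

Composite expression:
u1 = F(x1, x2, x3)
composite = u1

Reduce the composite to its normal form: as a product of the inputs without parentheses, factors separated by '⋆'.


x1 ⋆ x2 ⋆ x3

Under associativity of F, the answer is the x's in reading order.
F(x1, x2, x3) reduces to x1 ⋆ x2 ⋆ x3


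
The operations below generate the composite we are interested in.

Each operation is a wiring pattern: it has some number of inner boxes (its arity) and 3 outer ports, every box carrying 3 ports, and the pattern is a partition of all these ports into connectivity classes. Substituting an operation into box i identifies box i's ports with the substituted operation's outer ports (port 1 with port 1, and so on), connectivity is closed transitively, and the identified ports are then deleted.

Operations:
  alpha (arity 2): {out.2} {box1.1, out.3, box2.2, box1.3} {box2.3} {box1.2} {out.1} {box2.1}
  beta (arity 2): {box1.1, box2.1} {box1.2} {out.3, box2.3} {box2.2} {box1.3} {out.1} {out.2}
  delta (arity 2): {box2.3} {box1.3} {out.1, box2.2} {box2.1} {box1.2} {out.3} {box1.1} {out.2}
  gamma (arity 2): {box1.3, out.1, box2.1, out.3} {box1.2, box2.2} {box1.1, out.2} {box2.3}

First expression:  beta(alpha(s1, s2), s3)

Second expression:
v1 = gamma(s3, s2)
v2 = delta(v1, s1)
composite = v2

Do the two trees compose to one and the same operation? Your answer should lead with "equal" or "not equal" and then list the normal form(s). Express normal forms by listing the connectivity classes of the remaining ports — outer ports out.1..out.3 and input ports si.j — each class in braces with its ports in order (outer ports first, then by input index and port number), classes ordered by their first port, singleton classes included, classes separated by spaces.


The first expression, normalized: {out.1} {out.2} {out.3, s3.3} {s1.1, s1.3, s2.2} {s1.2} {s2.1} {s2.3} {s3.1} {s3.2}
The second expression, normalized: {out.1, s1.2} {out.2} {out.3} {s1.1} {s1.3} {s2.1, s3.3} {s2.2, s3.2} {s2.3} {s3.1}
They disagree, so not equal.

not equal; the first gives {out.1} {out.2} {out.3, s3.3} {s1.1, s1.3, s2.2} {s1.2} {s2.1} {s2.3} {s3.1} {s3.2} and the second {out.1, s1.2} {out.2} {out.3} {s1.1} {s1.3} {s2.1, s3.3} {s2.2, s3.2} {s2.3} {s3.1}
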